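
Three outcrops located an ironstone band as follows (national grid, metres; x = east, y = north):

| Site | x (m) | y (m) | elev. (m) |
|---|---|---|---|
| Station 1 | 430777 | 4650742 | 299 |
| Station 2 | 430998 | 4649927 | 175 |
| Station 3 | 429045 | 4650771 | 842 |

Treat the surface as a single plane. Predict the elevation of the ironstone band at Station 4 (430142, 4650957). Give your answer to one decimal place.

Two edge vectors: Station 1→Station 2 = (221, -815, -124), Station 1→Station 3 = (-1732, 29, 543).
Normal n = (Station 1→Station 2) × (Station 1→Station 3) = (-438949, 94765, -1405171).
So ∂z/∂x = −n_x/n_z = −0.312381198 and ∂z/∂y = −n_y/n_z = 0.067440191.
Intercept c from Station 1: 299 + 134566.64 − 313646.93 = −178781.29.
At (430142, 4650957): z = −134368.3 + 313661.4 − 178781.29 = 511.9 m.

511.9 m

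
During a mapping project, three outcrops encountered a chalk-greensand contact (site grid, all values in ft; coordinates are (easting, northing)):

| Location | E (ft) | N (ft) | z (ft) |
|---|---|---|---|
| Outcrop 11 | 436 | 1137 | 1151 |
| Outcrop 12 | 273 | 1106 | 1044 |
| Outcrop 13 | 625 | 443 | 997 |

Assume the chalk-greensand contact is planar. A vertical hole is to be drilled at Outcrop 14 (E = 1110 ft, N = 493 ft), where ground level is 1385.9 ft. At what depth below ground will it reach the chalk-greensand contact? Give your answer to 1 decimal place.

Let the plane be z = a·E + b·N + c.
Outcrop 12−Outcrop 11: −163a − 31b = −107;  Outcrop 13−Outcrop 11: 189a − 694b = −154.
Solving gives a = 0.583992, b = 0.380943.
Then c = 1151 − a·436 − b·1137 = 463.25.
At (1110, 493): z_contact = 648.23 + 187.80 + 463.25 = 1299.28 ft.
Depth below ground = 1385.9 − 1299.28 = 86.6 ft.

86.6 ft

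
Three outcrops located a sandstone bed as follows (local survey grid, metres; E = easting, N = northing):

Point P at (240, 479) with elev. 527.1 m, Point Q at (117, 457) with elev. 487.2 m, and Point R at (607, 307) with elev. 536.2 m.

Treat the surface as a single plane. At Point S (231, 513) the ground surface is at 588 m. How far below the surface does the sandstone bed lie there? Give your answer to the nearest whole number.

47 m

Let the plane be z = a·E + b·N + c.
Point Q−Point P: −123a − 22b = −39.9;  Point R−Point P: 367a − 172b = 9.1.
Solving gives a = 0.24164, b = 0.46268.
Then c = 527.1 − a·240 − b·479 = 247.49.
At (231, 513): z_contact = 55.8 + 237.4 + 247.49 = 540.7 m.
Depth below ground = 588 − 540.7 = 47 m.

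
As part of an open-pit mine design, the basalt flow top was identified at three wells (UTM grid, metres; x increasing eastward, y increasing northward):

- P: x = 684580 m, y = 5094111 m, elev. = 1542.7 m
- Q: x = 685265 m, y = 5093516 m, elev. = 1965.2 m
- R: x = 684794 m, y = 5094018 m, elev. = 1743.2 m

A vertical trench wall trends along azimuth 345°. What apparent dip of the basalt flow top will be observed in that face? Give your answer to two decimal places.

21.16°

Two edge vectors: P→Q = (685, -595, 422.5), P→R = (214, -93, 200.5).
Normal n = (P→Q) × (P→R) = (-80005, -46927.5, 63625).
So ∂z/∂x = −n_x/n_z = 1.25745 and ∂z/∂y = −n_y/n_z = 0.73756.
Unit vector along 345° is (sin 345°, cos 345°) = (-0.2588, 0.9659).
Slope in that direction = a·(-0.2588) + b·(0.9659) = 0.38698.
Apparent dip = arctan|0.38698| = 21.16° (true dip is 55.6°, so apparent ≤ true as expected).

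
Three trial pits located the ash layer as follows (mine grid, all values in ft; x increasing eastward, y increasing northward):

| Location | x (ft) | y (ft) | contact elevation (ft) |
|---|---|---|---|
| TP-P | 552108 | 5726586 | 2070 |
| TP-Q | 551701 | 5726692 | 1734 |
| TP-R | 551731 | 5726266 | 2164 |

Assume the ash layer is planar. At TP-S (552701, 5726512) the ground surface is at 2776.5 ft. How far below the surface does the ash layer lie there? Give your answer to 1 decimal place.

Two edge vectors: TP-P→TP-Q = (-407, 106, -336), TP-P→TP-R = (-377, -320, 94).
Normal n = (TP-P→TP-Q) × (TP-P→TP-R) = (-97556, 164930, 170202).
So ∂z/∂x = −n_x/n_z = 0.573177753 and ∂z/∂y = −n_y/n_z = −0.969025041.
Intercept c from TP-P: 2070 − 316456.02 + 5549205.23 = 5234819.21.
At (552701, 5726512): z_contact = 316795.92 − 5549133.52 + 5234819.21 = 2481.60 ft.
Depth below ground = 2776.5 − 2481.60 = 294.9 ft.

294.9 ft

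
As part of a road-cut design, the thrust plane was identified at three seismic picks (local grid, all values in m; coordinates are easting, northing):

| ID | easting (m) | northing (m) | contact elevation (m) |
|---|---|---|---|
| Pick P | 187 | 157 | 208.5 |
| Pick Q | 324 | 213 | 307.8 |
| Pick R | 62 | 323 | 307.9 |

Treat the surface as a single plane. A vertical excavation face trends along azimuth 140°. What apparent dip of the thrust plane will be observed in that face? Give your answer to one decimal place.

23.5°

Let the plane be z = a·easting + b·northing + c.
Pick Q−Pick P: 137a + 56b = 99.3;  Pick R−Pick P: −125a + 166b = 99.4.
Solving gives a = 0.36707, b = 0.87520.
Unit vector along 140° is (sin 140°, cos 140°) = (0.6428, -0.7660).
Slope in that direction = a·(0.6428) + b·(-0.7660) = −0.43450.
Apparent dip = arctan|0.43450| = 23.5° (true dip is 43.5°, so apparent ≤ true as expected).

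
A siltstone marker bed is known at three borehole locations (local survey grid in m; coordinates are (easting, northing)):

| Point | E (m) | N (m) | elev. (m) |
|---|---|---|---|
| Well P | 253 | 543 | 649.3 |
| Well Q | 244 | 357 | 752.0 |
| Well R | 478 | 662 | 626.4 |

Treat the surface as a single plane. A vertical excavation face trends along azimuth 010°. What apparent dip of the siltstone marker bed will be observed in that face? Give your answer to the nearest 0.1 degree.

Let the plane be z = a·E + b·N + c.
Well Q−Well P: −9a − 186b = 102.7;  Well R−Well P: 225a + 119b = −22.9.
Solving gives a = 0.19525, b = −0.56160.
Unit vector along 010° is (sin 10°, cos 10°) = (0.1736, 0.9848).
Slope in that direction = a·(0.1736) + b·(0.9848) = −0.51916.
Apparent dip = arctan|0.51916| = 27.4° (true dip is 30.7°, so apparent ≤ true as expected).

27.4°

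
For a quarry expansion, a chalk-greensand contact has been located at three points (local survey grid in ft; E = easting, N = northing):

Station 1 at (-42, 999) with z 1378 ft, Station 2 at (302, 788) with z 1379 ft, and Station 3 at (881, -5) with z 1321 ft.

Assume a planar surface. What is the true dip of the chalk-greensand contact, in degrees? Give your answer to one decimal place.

Let the plane be z = a·E + b·N + c.
Station 2−Station 1: 344a − 211b = 1;  Station 3−Station 1: 923a − 1004b = −57.
Solving gives a = 0.08651, b = 0.13631.
Gradient magnitude |∇z| = √(a² + b²) = √(0.00748 + 0.01858) = 0.16144.
True dip = arctan(0.16144) = 9.2°, dipping toward SSW (azimuth ≈ 212°).

9.2°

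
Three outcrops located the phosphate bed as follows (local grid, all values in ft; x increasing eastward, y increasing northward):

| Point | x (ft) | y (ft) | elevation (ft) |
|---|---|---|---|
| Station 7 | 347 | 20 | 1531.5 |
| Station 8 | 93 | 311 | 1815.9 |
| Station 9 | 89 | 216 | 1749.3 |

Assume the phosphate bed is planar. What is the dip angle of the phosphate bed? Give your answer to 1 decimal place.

37.8°

Two edge vectors: Station 7→Station 8 = (-254, 291, 284.4), Station 7→Station 9 = (-258, 196, 217.8).
Normal n = (Station 7→Station 8) × (Station 7→Station 9) = (7637.4, -18054, 25294).
So ∂z/∂x = −n_x/n_z = −0.30195 and ∂z/∂y = −n_y/n_z = 0.71377.
Gradient magnitude |∇z| = √(a² + b²) = √(0.09117 + 0.50946) = 0.77501.
True dip = arctan(0.77501) = 37.8°, dipping toward SSE (azimuth ≈ 157°).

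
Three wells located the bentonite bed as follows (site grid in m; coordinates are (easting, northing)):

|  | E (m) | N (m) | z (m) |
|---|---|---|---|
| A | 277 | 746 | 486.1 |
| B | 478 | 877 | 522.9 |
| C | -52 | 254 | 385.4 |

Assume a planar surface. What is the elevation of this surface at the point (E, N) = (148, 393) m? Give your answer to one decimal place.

423.3 m

Two edge vectors: A→B = (201, 131, 36.8), A→C = (-329, -492, -100.7).
Normal n = (A→B) × (A→C) = (4913.9, 8133.5, -55793).
So ∂z/∂E = −n_x/n_z = 0.08807 and ∂z/∂N = −n_y/n_z = 0.14578.
Intercept c from A: 486.1 − 24.40 − 108.75 = 352.95.
At (148, 393): z = 13.0 + 57.3 + 352.95 = 423.3 m.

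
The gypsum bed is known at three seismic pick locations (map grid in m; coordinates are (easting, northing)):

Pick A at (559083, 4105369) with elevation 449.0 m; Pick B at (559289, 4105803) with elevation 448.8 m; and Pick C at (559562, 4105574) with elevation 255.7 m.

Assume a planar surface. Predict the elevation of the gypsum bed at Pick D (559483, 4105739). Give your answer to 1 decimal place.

335.3 m

Two edge vectors: Pick A→Pick B = (206, 434, -0.2), Pick A→Pick C = (479, 205, -193.3).
Normal n = (Pick A→Pick B) × (Pick A→Pick C) = (-83851.2, 39724, -165656).
So ∂z/∂E = −n_x/n_z = −0.506176655 and ∂z/∂N = −n_y/n_z = 0.239798136.
Intercept c from Pick A: 449 + 282994.76 − 984459.83 = −701016.07.
At (559483, 4105739): z = −283197.2 + 984548.6 − 701016.07 = 335.3 m.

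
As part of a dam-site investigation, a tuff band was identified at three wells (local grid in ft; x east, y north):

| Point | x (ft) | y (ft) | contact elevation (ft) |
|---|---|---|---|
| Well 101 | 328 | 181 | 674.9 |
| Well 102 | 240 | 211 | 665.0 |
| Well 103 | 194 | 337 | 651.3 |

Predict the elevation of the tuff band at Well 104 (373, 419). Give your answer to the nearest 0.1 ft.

Two edge vectors: Well 101→Well 102 = (-88, 30, -9.9), Well 101→Well 103 = (-134, 156, -23.6).
Normal n = (Well 101→Well 102) × (Well 101→Well 103) = (836.4, -750.2, -9708).
So ∂z/∂x = −n_x/n_z = 0.08616 and ∂z/∂y = −n_y/n_z = −0.07728.
Intercept c from Well 101: 674.9 − 28.26 + 13.99 = 660.63.
At (373, 419): z = 32.1 − 32.4 + 660.63 = 660.4 ft.

660.4 ft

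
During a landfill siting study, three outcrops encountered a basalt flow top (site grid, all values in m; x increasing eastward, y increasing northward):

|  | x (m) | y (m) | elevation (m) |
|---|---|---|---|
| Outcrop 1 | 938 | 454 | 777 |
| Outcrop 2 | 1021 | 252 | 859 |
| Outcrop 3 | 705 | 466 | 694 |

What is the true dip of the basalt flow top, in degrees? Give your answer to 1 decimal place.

Two edge vectors: Outcrop 1→Outcrop 2 = (83, -202, 82), Outcrop 1→Outcrop 3 = (-233, 12, -83).
Normal n = (Outcrop 1→Outcrop 2) × (Outcrop 1→Outcrop 3) = (15782, -12217, -46070).
So ∂z/∂x = −n_x/n_z = 0.34257 and ∂z/∂y = −n_y/n_z = −0.26518.
Gradient magnitude |∇z| = √(a² + b²) = √(0.11735 + 0.07032) = 0.43321.
True dip = arctan(0.43321) = 23.4°, dipping toward NW (azimuth ≈ 308°).

23.4°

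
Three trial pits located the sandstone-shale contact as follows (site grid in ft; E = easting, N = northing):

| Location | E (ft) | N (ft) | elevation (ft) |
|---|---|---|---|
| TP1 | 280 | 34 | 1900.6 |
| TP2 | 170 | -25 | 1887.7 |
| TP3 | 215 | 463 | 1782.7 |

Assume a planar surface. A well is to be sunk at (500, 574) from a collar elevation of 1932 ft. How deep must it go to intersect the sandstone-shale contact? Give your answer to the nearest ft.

Let the plane be z = a·E + b·N + c.
TP2−TP1: −110a − 59b = −12.9;  TP3−TP1: −65a + 429b = −117.9.
Solving gives a = 0.24479, b = −0.23774.
Then c = 1900.6 − a·280 − b·34 = 1840.14.
At (500, 574): z_contact = 122.4 − 136.5 + 1840.14 = 1826.1 ft.
Depth below ground = 1932 − 1826.1 = 106 ft.

106 ft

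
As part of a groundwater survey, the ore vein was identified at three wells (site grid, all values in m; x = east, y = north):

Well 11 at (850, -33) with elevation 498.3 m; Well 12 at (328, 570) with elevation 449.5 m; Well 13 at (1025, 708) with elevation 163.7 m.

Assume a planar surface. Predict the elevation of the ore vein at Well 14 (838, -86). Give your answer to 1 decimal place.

522.1 m

Let the plane be z = a·x + b·y + c.
Well 12−Well 11: −522a + 603b = −48.8;  Well 13−Well 11: 175a + 741b = −334.6.
Solving gives a = −0.336368, b = −0.372113.
Then c = 498.3 − a·850 − b·-33 = 771.93.
At (838, -86): z = −281.9 + 32.0 + 771.93 = 522.1 m.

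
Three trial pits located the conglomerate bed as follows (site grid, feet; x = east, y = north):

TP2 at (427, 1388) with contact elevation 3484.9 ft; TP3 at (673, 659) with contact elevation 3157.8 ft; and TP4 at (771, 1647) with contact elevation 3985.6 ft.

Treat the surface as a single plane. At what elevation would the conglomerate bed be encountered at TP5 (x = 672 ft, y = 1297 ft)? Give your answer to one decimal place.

Two edge vectors: TP2→TP3 = (246, -729, -327.1), TP2→TP4 = (344, 259, 500.7).
Normal n = (TP2→TP3) × (TP2→TP4) = (-280291.4, -235694.6, 314490).
So ∂z/∂x = −n_x/n_z = 0.891257 and ∂z/∂y = −n_y/n_z = 0.749450.
Intercept c from TP2: 3484.9 − 380.57 − 1040.24 = 2064.10.
At (672, 1297): z = 598.9 + 972.0 + 2064.10 = 3635.1 ft.

3635.1 ft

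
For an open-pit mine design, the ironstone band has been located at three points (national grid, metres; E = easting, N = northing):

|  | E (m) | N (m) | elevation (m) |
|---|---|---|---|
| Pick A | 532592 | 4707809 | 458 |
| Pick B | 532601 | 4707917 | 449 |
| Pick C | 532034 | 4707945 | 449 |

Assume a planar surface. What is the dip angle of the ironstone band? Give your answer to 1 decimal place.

Let the plane be z = a·E + b·N + c.
Pick B−Pick A: 9a + 108b = −9;  Pick C−Pick A: −558a + 136b = −9.
Solving gives a = −0.00410, b = −0.08299.
Gradient magnitude |∇z| = √(a² + b²) = √(0.00002 + 0.00689) = 0.08309.
True dip = arctan(0.08309) = 4.7°, dipping toward N (azimuth ≈ 003°).

4.7°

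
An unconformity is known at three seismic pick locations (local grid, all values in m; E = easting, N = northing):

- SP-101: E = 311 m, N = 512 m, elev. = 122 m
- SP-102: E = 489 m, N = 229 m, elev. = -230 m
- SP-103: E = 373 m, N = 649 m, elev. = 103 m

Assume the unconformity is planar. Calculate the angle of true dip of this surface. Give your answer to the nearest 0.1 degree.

53.5°

Two edge vectors: SP-101→SP-102 = (178, -283, -352), SP-101→SP-103 = (62, 137, -19).
Normal n = (SP-101→SP-102) × (SP-101→SP-103) = (53601, -18442, 41932).
So ∂z/∂E = −n_x/n_z = −1.27828 and ∂z/∂N = −n_y/n_z = 0.43981.
Gradient magnitude |∇z| = √(a² + b²) = √(1.63401 + 0.19343) = 1.35183.
True dip = arctan(1.35183) = 53.5°, dipping toward ESE (azimuth ≈ 109°).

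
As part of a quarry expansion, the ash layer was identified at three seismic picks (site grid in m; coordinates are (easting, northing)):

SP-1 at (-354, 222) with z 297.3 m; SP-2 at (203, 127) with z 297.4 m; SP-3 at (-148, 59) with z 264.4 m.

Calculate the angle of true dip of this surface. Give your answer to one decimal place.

14.6°

Let the plane be z = a·E + b·N + c.
SP-2−SP-1: 557a − 95b = 0.1;  SP-3−SP-1: 206a − 163b = −32.9.
Solving gives a = 0.04411, b = 0.25759.
Gradient magnitude |∇z| = √(a² + b²) = √(0.00195 + 0.06635) = 0.26134.
True dip = arctan(0.26134) = 14.6°, dipping toward S (azimuth ≈ 190°).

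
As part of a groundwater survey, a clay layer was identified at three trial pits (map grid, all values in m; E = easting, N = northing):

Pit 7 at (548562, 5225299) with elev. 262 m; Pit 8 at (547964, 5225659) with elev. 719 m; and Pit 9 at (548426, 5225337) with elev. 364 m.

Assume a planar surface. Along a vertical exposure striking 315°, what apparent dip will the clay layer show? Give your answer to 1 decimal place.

28.9°

Two edge vectors: Pit 7→Pit 8 = (-598, 360, 457), Pit 7→Pit 9 = (-136, 38, 102).
Normal n = (Pit 7→Pit 8) × (Pit 7→Pit 9) = (19354, -1156, 26236).
So ∂z/∂E = −n_x/n_z = −0.73769 and ∂z/∂N = −n_y/n_z = 0.04406.
Unit vector along 315° is (sin 315°, cos 315°) = (-0.7071, 0.7071).
Slope in that direction = a·(-0.7071) + b·(0.7071) = 0.55278.
Apparent dip = arctan|0.55278| = 28.9° (true dip is 36.5°, so apparent ≤ true as expected).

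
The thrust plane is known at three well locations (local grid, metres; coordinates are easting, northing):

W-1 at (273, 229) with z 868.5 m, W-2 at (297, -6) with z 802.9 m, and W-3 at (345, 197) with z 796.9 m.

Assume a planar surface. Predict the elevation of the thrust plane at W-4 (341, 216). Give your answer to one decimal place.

804.1 m

Let the plane be z = a·easting + b·northing + c.
W-2−W-1: 24a − 235b = −65.6;  W-3−W-1: 72a − 32b = −71.6.
Solving gives a = −0.91176, b = 0.18603.
Then c = 868.5 − a·273 − b·229 = 1074.81.
At (341, 216): z = −310.9 + 40.2 + 1074.81 = 804.1 m.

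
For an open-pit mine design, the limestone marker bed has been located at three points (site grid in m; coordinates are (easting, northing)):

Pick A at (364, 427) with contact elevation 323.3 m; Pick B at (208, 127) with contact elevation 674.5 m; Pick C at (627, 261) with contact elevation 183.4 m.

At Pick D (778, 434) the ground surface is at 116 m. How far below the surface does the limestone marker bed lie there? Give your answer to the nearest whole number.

194 m

Two edge vectors: Pick A→Pick B = (-156, -300, 351.2), Pick A→Pick C = (263, -166, -139.9).
Normal n = (Pick A→Pick B) × (Pick A→Pick C) = (100269.2, 70541.2, 104796).
So ∂z/∂E = −n_x/n_z = −0.95680 and ∂z/∂N = −n_y/n_z = −0.67313.
Intercept c from Pick A: 323.3 + 348.28 + 287.43 = 959.00.
At (778, 434): z_contact = −744.4 − 292.1 + 959.00 = -77.5 m.
Depth below ground = 116 − (-77.5) = 194 m.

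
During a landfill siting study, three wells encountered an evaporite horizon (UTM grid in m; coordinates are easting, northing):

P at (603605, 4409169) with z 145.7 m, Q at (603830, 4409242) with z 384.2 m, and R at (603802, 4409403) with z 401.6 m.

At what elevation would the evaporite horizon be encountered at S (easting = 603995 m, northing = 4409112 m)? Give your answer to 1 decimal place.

508.3 m

Let the plane be z = a·easting + b·northing + c.
Q−P: 225a + 73b = 238.5;  R−P: 197a + 234b = 255.9.
Solving gives a = 0.970192584, b = 0.276803679.
Then c = 145.7 − a·603605 − b·4409169 = −1805941.60.
At (603995, 4409112): z = 585991.5 + 1220458.4 − 1805941.60 = 508.3 m.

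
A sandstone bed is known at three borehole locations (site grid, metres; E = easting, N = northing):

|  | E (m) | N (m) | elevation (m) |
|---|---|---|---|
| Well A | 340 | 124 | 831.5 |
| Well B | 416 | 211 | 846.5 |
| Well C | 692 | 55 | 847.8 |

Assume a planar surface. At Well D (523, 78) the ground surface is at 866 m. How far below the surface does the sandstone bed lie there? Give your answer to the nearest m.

Two edge vectors: Well A→Well B = (76, 87, 15), Well A→Well C = (352, -69, 16.3).
Normal n = (Well A→Well B) × (Well A→Well C) = (2453.1, 4041.2, -35868).
So ∂z/∂E = −n_x/n_z = 0.06839 and ∂z/∂N = −n_y/n_z = 0.11267.
Intercept c from Well A: 831.5 − 23.25 − 13.97 = 794.28.
At (523, 78): z_contact = 35.8 + 8.8 + 794.28 = 838.8 m.
Depth below ground = 866 − 838.8 = 27 m.

27 m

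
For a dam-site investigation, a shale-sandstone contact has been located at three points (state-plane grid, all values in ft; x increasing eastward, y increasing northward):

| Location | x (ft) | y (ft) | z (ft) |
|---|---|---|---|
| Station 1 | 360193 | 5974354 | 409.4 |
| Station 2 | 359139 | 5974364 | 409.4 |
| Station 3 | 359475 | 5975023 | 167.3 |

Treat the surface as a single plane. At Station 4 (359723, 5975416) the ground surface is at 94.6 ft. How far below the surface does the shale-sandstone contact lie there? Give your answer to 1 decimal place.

Let the plane be z = a·x + b·y + c.
Station 2−Station 1: −1054a + 10b = 0;  Station 3−Station 1: −718a + 669b = −242.1.
Solving gives a = −0.003468750, b = −0.365606222.
Then c = 409.4 − a·360193 − b·5974354 = 2185919.81.
At (359723, 5975416): z_contact = −1247.79 − 2184649.27 + 2185919.81 = 22.76 ft.
Depth below ground = 94.6 − 22.76 = 71.8 ft.

71.8 ft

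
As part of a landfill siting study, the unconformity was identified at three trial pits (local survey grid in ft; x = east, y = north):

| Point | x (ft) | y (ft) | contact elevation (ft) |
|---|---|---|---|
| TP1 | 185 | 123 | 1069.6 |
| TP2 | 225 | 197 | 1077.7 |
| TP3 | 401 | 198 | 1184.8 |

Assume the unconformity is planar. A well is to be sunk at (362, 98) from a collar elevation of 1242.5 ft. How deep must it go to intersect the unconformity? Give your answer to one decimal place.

59.5 ft

Two edge vectors: TP1→TP2 = (40, 74, 8.1), TP1→TP3 = (216, 75, 115.2).
Normal n = (TP1→TP2) × (TP1→TP3) = (7917.3, -2858.4, -12984).
So ∂z/∂x = −n_x/n_z = 0.60977 and ∂z/∂y = −n_y/n_z = −0.22015.
Intercept c from TP1: 1069.6 − 112.81 + 27.08 = 983.87.
At (362, 98): z_contact = 220.74 − 21.57 + 983.87 = 1183.03 ft.
Depth below ground = 1242.5 − 1183.03 = 59.5 ft.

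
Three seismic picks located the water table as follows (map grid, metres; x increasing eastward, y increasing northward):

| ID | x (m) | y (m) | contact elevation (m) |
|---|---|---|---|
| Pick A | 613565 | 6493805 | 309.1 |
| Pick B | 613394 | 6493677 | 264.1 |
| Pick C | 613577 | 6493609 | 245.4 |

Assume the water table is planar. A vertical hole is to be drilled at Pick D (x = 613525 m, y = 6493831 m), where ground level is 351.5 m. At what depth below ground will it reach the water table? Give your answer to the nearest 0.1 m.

34.7 m

Two edge vectors: Pick A→Pick B = (-171, -128, -45), Pick A→Pick C = (12, -196, -63.7).
Normal n = (Pick A→Pick B) × (Pick A→Pick C) = (-666.4, -11432.7, 35052).
So ∂z/∂x = −n_x/n_z = 0.019011754 and ∂z/∂y = −n_y/n_z = 0.326163985.
Intercept c from Pick A: 309.1 − 11664.95 − 2118045.32 = −2129401.16.
At (613525, 6493831): z_contact = 11664.19 + 2118053.80 − 2129401.16 = 316.82 m.
Depth below ground = 351.5 − 316.82 = 34.7 m.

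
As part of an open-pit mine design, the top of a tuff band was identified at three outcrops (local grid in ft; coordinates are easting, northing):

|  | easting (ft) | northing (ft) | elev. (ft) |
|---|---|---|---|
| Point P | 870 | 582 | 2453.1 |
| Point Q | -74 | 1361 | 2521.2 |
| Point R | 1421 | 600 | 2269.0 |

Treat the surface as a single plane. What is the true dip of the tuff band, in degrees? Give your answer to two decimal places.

24.01°

Two edge vectors: Point P→Point Q = (-944, 779, 68.1), Point P→Point R = (551, 18, -184.1).
Normal n = (Point P→Point Q) × (Point P→Point R) = (-144639.7, -136267.3, -446221).
So ∂z/∂easting = −n_x/n_z = −0.32414 and ∂z/∂northing = −n_y/n_z = −0.30538.
Gradient magnitude |∇z| = √(a² + b²) = √(0.10507 + 0.09326) = 0.44534.
True dip = arctan(0.44534) = 24.01°, dipping toward NE (azimuth ≈ 047°).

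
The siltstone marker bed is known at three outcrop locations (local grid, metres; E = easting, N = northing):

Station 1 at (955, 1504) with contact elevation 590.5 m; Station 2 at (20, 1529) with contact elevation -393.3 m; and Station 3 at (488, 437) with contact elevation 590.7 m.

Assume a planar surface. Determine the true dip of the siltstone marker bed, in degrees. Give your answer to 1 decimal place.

Let the plane be z = a·E + b·N + c.
Station 2−Station 1: −935a + 25b = −983.8;  Station 3−Station 1: −467a − 1067b = 0.2.
Solving gives a = 1.04002, b = −0.45538.
Gradient magnitude |∇z| = √(a² + b²) = √(1.08163 + 0.20737) = 1.13534.
True dip = arctan(1.13534) = 48.6°, dipping toward WNW (azimuth ≈ 294°).

48.6°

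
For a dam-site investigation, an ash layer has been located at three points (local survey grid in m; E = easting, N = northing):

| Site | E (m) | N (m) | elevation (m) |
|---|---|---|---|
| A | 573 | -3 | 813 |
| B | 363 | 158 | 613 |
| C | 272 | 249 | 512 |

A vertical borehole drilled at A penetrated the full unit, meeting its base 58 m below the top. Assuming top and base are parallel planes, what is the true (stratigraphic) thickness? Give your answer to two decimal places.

45.22 m

Two edge vectors: A→B = (-210, 161, -200), A→C = (-301, 252, -301).
Normal n = (A→B) × (A→C) = (1939, -3010, -4459).
So ∂z/∂E = −n_x/n_z = 0.43485 and ∂z/∂N = −n_y/n_z = −0.67504.
|∇z| = √(a²+b²) = 0.80298, so dip δ = arctan(0.80298) = 38.76°.
True thickness = vertical thickness × cos δ = 58 × cos 38.76° = 45.22 m.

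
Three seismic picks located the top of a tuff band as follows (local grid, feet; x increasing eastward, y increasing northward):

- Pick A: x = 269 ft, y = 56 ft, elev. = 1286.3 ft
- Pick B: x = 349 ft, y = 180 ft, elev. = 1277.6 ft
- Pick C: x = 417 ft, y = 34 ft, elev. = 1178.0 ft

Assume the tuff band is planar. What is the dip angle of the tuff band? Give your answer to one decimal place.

Two edge vectors: Pick A→Pick B = (80, 124, -8.7), Pick A→Pick C = (148, -22, -108.3).
Normal n = (Pick A→Pick B) × (Pick A→Pick C) = (-13620.6, 7376.4, -20112).
So ∂z/∂x = −n_x/n_z = −0.67724 and ∂z/∂y = −n_y/n_z = 0.36677.
Gradient magnitude |∇z| = √(a² + b²) = √(0.45865 + 0.13452) = 0.77017.
True dip = arctan(0.77017) = 37.6°, dipping toward ESE (azimuth ≈ 118°).

37.6°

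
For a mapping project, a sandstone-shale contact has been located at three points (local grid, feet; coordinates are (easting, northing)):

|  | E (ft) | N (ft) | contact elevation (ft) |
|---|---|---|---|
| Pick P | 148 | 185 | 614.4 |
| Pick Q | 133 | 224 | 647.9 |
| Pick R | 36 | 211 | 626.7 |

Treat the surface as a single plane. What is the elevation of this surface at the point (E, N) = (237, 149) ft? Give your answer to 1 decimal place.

590.9 ft

Two edge vectors: Pick P→Pick Q = (-15, 39, 33.5), Pick P→Pick R = (-112, 26, 12.3).
Normal n = (Pick P→Pick Q) × (Pick P→Pick R) = (-391.3, -3567.5, 3978).
So ∂z/∂E = −n_x/n_z = 0.09837 and ∂z/∂N = −n_y/n_z = 0.89681.
Intercept c from Pick P: 614.4 − 14.56 − 165.91 = 433.93.
At (237, 149): z = 23.3 + 133.6 + 433.93 = 590.9 ft.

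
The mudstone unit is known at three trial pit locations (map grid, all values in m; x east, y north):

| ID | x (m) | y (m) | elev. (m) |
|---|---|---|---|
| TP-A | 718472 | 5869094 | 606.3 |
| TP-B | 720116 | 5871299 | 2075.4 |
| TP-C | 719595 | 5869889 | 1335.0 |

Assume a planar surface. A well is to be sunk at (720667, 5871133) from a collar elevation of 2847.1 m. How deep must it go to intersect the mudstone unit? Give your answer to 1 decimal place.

Let the plane be z = a·x + b·y + c.
TP-B−TP-A: 1644a + 2205b = 1469.1;  TP-C−TP-A: 1123a + 795b = 728.7.
Solving gives a = 0.375330023, b = 0.386420608.
Then c = 606.3 − a·718472 − b·5869094 = −2536996.69.
At (720667, 5871133): z_contact = 270487.96 + 2268726.79 − 2536996.69 = 2218.06 m.
Depth below ground = 2847.1 − 2218.06 = 629.0 m.

629.0 m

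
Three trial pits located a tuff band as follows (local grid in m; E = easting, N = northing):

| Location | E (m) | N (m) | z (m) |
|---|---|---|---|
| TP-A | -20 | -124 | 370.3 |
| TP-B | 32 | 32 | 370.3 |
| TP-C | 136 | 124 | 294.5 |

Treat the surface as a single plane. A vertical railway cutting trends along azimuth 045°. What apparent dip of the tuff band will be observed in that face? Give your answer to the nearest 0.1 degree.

26.0°

Two edge vectors: TP-A→TP-B = (52, 156, 0), TP-A→TP-C = (156, 248, -75.8).
Normal n = (TP-A→TP-B) × (TP-A→TP-C) = (-11824.8, 3941.6, -11440).
So ∂z/∂E = −n_x/n_z = −1.03364 and ∂z/∂N = −n_y/n_z = 0.34455.
Unit vector along 045° is (sin 45°, cos 45°) = (0.7071, 0.7071).
Slope in that direction = a·(0.7071) + b·(0.7071) = −0.48726.
Apparent dip = arctan|0.48726| = 26.0° (true dip is 47.5°, so apparent ≤ true as expected).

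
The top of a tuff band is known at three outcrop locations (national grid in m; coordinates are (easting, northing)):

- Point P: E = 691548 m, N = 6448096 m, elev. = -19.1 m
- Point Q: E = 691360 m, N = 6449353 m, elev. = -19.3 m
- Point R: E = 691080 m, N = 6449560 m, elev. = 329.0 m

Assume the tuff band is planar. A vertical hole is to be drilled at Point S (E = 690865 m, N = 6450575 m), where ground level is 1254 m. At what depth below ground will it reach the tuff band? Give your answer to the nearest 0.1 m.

Let the plane be z = a·E + b·N + c.
Point Q−Point P: −188a + 1257b = −0.2;  Point R−Point P: −468a + 1464b = 348.1.
Solving gives a = −1.398699544, b = −0.209352040.
Then c = -19.1 − a·691548 − b·6448096 = 2317170.82.
At (690865, 6450575): z_contact = −966312.56 − 1350441.04 + 2317170.82 = 417.23 m.
Depth below ground = 1254 − 417.23 = 836.8 m.

836.8 m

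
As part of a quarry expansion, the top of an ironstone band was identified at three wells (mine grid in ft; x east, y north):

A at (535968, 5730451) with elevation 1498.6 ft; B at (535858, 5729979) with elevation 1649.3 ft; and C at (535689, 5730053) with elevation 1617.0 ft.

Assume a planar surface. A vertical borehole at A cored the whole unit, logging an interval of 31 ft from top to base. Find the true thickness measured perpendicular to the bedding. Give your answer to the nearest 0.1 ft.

Two edge vectors: A→B = (-110, -472, 150.7), A→C = (-279, -398, 118.4).
Normal n = (A→B) × (A→C) = (4093.8, -29021.3, -87908).
So ∂z/∂x = −n_x/n_z = 0.04657 and ∂z/∂y = −n_y/n_z = −0.33013.
|∇z| = √(a²+b²) = 0.33340, so dip δ = arctan(0.33340) = 18.44°.
True thickness = vertical thickness × cos δ = 31 × cos 18.44° = 29.4 ft.

29.4 ft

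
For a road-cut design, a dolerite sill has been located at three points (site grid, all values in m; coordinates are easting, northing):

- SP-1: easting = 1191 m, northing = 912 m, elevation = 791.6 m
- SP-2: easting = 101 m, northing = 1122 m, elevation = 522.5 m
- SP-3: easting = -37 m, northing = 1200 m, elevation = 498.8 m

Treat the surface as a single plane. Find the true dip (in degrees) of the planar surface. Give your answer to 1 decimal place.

Two edge vectors: SP-1→SP-2 = (-1090, 210, -269.1), SP-1→SP-3 = (-1228, 288, -292.8).
Normal n = (SP-1→SP-2) × (SP-1→SP-3) = (16012.8, 11302.8, -56040).
So ∂z/∂easting = −n_x/n_z = 0.28574 and ∂z/∂northing = −n_y/n_z = 0.20169.
Gradient magnitude |∇z| = √(a² + b²) = √(0.08165 + 0.04068) = 0.34975.
True dip = arctan(0.34975) = 19.3°, dipping toward SW (azimuth ≈ 235°).

19.3°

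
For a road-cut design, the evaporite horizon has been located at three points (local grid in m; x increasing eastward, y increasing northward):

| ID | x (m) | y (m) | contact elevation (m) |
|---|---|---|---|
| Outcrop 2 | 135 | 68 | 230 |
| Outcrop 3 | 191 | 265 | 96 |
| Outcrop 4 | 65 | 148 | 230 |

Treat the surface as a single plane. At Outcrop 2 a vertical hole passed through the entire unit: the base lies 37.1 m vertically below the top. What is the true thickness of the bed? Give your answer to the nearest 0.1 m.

Let the plane be z = a·x + b·y + c.
Outcrop 3−Outcrop 2: 56a + 197b = −134;  Outcrop 4−Outcrop 2: −70a + 80b = 0.
Solving gives a = −0.58675, b = −0.51341.
|∇z| = √(a²+b²) = 0.77966, so dip δ = arctan(0.77966) = 37.94°.
True thickness = vertical thickness × cos δ = 37.1 × cos 37.94° = 29.3 m.

29.3 m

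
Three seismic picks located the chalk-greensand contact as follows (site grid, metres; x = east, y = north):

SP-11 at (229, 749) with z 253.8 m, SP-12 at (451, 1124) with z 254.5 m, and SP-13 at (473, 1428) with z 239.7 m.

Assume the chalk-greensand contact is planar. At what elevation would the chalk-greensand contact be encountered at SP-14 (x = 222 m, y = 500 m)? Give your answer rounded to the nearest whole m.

Let the plane be z = a·x + b·y + c.
SP-12−SP-11: 222a + 375b = 0.7;  SP-13−SP-11: 244a + 679b = −14.1.
Solving gives a = 0.09728, b = −0.05572.
Then c = 253.8 − a·229 − b·749 = 273.26.
At (222, 500): z = 21.6 − 27.9 + 273.26 = 267.0 m.

267 m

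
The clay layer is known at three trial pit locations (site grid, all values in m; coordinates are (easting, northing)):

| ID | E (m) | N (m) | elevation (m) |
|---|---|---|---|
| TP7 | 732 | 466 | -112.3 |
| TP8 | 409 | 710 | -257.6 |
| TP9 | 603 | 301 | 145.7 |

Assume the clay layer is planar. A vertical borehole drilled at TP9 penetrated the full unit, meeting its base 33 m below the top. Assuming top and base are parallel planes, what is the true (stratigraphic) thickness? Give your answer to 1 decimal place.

20.2 m

Two edge vectors: TP7→TP8 = (-323, 244, -145.3), TP7→TP9 = (-129, -165, 258).
Normal n = (TP7→TP8) × (TP7→TP9) = (38977.5, 102077.7, 84771).
So ∂z/∂E = −n_x/n_z = −0.45980 and ∂z/∂N = −n_y/n_z = −1.20416.
|∇z| = √(a²+b²) = 1.28896, so dip δ = arctan(1.28896) = 52.19°.
True thickness = vertical thickness × cos δ = 33 × cos 52.19° = 20.2 m.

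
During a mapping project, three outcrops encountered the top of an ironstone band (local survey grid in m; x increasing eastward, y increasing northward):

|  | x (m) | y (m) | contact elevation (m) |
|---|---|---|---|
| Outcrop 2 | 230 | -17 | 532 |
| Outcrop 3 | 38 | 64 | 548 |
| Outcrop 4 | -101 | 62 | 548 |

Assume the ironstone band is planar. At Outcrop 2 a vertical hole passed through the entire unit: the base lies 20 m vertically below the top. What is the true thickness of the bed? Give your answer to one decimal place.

19.6 m

Two edge vectors: Outcrop 2→Outcrop 3 = (-192, 81, 16), Outcrop 2→Outcrop 4 = (-331, 79, 16).
Normal n = (Outcrop 2→Outcrop 3) × (Outcrop 2→Outcrop 4) = (32, -2224, 11643).
So ∂z/∂x = −n_x/n_z = −0.00275 and ∂z/∂y = −n_y/n_z = 0.19102.
|∇z| = √(a²+b²) = 0.19104, so dip δ = arctan(0.19104) = 10.82°.
True thickness = vertical thickness × cos δ = 20 × cos 10.82° = 19.6 m.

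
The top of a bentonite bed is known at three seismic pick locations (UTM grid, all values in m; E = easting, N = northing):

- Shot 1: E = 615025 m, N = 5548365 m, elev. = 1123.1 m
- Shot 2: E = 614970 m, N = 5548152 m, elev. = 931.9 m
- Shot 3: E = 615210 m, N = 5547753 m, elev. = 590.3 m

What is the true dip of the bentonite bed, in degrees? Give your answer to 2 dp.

41.56°

Let the plane be z = a·E + b·N + c.
Shot 2−Shot 1: −55a − 213b = −191.2;  Shot 3−Shot 1: 185a − 612b = −532.8.
Solving gives a = 0.04829, b = 0.88518.
Gradient magnitude |∇z| = √(a² + b²) = √(0.00233 + 0.78355) = 0.88650.
True dip = arctan(0.88650) = 41.56°, dipping toward S (azimuth ≈ 183°).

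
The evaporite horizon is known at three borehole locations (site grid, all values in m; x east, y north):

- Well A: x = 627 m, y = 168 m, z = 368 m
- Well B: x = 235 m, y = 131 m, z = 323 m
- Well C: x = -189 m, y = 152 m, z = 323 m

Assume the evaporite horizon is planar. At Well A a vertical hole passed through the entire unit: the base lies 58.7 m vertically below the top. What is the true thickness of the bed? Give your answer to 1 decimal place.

45.9 m

Two edge vectors: Well A→Well B = (-392, -37, -45), Well A→Well C = (-816, -16, -45).
Normal n = (Well A→Well B) × (Well A→Well C) = (945, 19080, -23920).
So ∂z/∂x = −n_x/n_z = 0.03951 and ∂z/∂y = −n_y/n_z = 0.79766.
|∇z| = √(a²+b²) = 0.79864, so dip δ = arctan(0.79864) = 38.61°.
True thickness = vertical thickness × cos δ = 58.7 × cos 38.61° = 45.9 m.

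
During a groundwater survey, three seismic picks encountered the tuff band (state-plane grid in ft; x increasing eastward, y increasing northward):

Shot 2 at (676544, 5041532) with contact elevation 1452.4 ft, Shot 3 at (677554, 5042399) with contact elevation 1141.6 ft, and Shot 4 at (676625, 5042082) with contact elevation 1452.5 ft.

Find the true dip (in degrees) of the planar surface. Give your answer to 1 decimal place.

Let the plane be z = a·x + b·y + c.
Shot 3−Shot 2: 1010a + 867b = −310.8;  Shot 4−Shot 2: 81a + 550b = 0.1.
Solving gives a = −0.35243, b = 0.05209.
Gradient magnitude |∇z| = √(a² + b²) = √(0.12421 + 0.00271) = 0.35626.
True dip = arctan(0.35626) = 19.6°, dipping toward E (azimuth ≈ 098°).

19.6°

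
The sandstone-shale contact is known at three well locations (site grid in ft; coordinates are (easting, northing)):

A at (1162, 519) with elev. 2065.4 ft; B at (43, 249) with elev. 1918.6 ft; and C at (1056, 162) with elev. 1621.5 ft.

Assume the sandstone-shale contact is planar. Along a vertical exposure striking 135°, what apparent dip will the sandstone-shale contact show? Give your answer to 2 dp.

Let the plane be z = a·E + b·N + c.
B−A: −1119a − 270b = −146.8;  C−A: −106a − 357b = −443.9.
Solving gives a = −0.18186, b = 1.29742.
Unit vector along 135° is (sin 135°, cos 135°) = (0.7071, -0.7071).
Slope in that direction = a·(0.7071) + b·(-0.7071) = −1.04601.
Apparent dip = arctan|1.04601| = 46.29° (true dip is 52.6°, so apparent ≤ true as expected).

46.29°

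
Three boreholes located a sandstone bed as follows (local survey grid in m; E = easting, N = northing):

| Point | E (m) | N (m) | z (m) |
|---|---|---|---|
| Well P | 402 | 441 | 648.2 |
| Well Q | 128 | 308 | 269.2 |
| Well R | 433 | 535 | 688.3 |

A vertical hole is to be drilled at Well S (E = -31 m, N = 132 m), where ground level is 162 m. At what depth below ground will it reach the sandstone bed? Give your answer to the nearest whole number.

Let the plane be z = a·E + b·N + c.
Well Q−Well P: −274a − 133b = −379;  Well R−Well P: 31a + 94b = 40.1.
Solving gives a = 1.40030, b = −0.03521.
Then c = 648.2 − a·402 − b·441 = 100.80.
At (-31, 132): z_contact = −43.4 − 4.6 + 100.80 = 52.7 m.
Depth below ground = 162 − 52.7 = 109 m.

109 m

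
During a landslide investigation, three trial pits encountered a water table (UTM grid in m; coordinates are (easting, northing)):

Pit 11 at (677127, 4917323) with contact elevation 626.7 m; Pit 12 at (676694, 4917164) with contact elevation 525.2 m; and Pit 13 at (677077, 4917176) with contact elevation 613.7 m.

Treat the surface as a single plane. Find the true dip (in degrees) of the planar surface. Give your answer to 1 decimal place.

Let the plane be z = a·E + b·N + c.
Pit 12−Pit 11: −433a − 159b = −101.5;  Pit 13−Pit 11: −50a − 147b = −13.
Solving gives a = 0.23076, b = 0.00995.
Gradient magnitude |∇z| = √(a² + b²) = √(0.05325 + 0.00010) = 0.23097.
True dip = arctan(0.23097) = 13.0°, dipping toward W (azimuth ≈ 268°).

13.0°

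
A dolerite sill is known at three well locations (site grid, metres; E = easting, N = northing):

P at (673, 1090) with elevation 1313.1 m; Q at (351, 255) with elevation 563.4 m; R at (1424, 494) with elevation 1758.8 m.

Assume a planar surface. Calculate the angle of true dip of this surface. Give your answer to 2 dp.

48.33°

Two edge vectors: P→Q = (-322, -835, -749.7), P→R = (751, -596, 445.7).
Normal n = (P→Q) × (P→R) = (-818980.7, -419509.3, 818997).
So ∂z/∂E = −n_x/n_z = 0.99998 and ∂z/∂N = −n_y/n_z = 0.51222.
Gradient magnitude |∇z| = √(a² + b²) = √(0.99996 + 0.26237) = 1.12354.
True dip = arctan(1.12354) = 48.33°, dipping toward WSW (azimuth ≈ 243°).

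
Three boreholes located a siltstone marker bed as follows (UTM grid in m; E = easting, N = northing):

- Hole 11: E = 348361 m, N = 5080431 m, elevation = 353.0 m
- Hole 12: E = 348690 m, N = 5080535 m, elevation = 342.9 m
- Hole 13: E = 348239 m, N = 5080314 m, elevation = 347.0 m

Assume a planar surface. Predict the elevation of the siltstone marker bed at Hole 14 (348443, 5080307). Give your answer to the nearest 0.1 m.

331.9 m

Two edge vectors: Hole 11→Hole 12 = (329, 104, -10.1), Hole 11→Hole 13 = (-122, -117, -6).
Normal n = (Hole 11→Hole 12) × (Hole 11→Hole 13) = (-1805.7, 3206.2, -25805).
So ∂z/∂E = −n_x/n_z = −0.069974811 and ∂z/∂N = −n_y/n_z = 0.124247239.
Intercept c from Hole 11: 353 + 24376.50 − 631229.52 = −606500.03.
At (348443, 5080307): z = −24382.2 + 631214.1 − 606500.03 = 331.9 m.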